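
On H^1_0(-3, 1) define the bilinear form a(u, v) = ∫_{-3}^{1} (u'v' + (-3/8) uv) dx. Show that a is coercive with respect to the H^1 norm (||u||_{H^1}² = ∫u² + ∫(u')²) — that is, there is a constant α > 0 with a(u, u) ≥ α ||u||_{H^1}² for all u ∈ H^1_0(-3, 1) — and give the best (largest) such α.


α = (-6 + π^2)/(π^2 + 16)

Coercivity of a(·,·) on H^1_0(-3, 1) means a(u, u) ≥ α ||u||_{H^1}² for every u ∈ H^1_0.
The interval has length L = 4, and Poincaré/coercivity depend only on L. Here a(u, u) = ∫(u')² + (-3/8)·∫u².
Here c = -3/8 < 0 with |c| < (π/L)² = π^2/16, so coercivity still holds. The condition a(u,u) ≥ α||u||_{H^1}² reads (1−α)∫(u')² ≥ (α−c)∫u². Any admissible α is ≤ 1 (rapidly oscillating u have ∫u²/∫(u')² → 0), and α = 1 would force 0 ≥ (1−c)∫u², impossible since c < 1; so 1−α > 0. By the sharp Poincaré inequality on H^1_0 of an interval of length L, ∫(u')² ≥ (π/L)²∫u² with equality for the first sine mode sin(π(x−x₀)/L) (x₀ the left endpoint), so the inequality holds for all u iff (1−α)(π/L)² ≥ α − c, i.e. α ≤ ((π/L)² + c)/((π/L)² + 1) = (1 + c(L/π)²)/(1 + (L/π)²). (Direct route, valid since c ≤ 0: Poincaré gives c∫u² ≥ c(L/π)²∫(u')², so a(u,u) ≥ (1 + c(L/π)²)∫(u')², while ||u||_{H^1}² ≤ (1 + (L/π)²)∫(u')²; dividing yields the same α.) With (π/L)² = π^2/16 and c = -3/8, the largest admissible constant is α = ((π/L)² + c)/((π/L)² + 1).
Simplifying, α = (-6 + π^2)/(π^2 + 16).


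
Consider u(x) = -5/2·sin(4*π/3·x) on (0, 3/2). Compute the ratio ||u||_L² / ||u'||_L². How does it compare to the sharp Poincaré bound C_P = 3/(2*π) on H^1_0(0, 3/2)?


||u||_L² / ||u'||_L² = 3/(4*π) < C_P = 3/(2*π).

u(x) = -5/2·sin(4*π/3·x), so u'(x) = -10*π*cos(4*π*x/3)/3.
Writing u(x) = A·sin(kπx/L) with A = -5/2 and k = 2, use ∫_0^L sin²(kπx/L) dx = L/2 and ∫_0^L cos²(kπx/L) dx = L/2.
u² = 25/4·sin²(4*π/3·x) and (u')² = 100*π^2/9·cos²(4*π/3·x), and each of sin², cos² integrates to L/2 = 3/4 over (0, 3/2).
∫_0^3/2 u² dx = 75/16, so ||u||_L² = 5*sqrt(3)/4.
∫_0^3/2 (u')² dx = 25*π^2/3, so ||u'||_L² = 5*sqrt(3)*π/3.
Ratio ||u||_L² / ||u'||_L² = 3/(4*π).
Sharp Poincaré constant on H^1_0(0, 3/2) is C_P = L/π = 3/(2*π), achieved by sin(2*π/3·x).
This is the k = 2 harmonic; the ratio L/(kπ) is strictly less than C_P = L/π, consistent with the sharp inequality ||u||_L² ≤ C_P ||u'||_L².


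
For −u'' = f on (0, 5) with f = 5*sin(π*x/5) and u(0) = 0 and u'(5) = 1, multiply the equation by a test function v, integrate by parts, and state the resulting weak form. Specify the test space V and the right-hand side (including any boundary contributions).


V = {v ∈ H^1(0, 5) : v(0) = 0} (test functions vanish at x = 0 where u is specified); weak form: ∫_0^5 u'v' dx = ∫_0^5 (5*sin(π*x/5)) v dx + v(5) for all v ∈ V.

Multiply both sides by a test function v and integrate from 0 to 5:
  ∫_0^5 −u''(x) v(x) dx = ∫_0^5 f(x) v(x) dx.
Integrate the LHS by parts once:
  ∫_0^5 −u'' v dx = −[u'(x) v(x)]_0^5 + ∫_0^5 u'(x) v'(x) dx.
Thus ∫_0^5 u'(x) v'(x) dx = ∫_0^5 f(x) v(x) dx + [u'(x) v(x)]_0^5.
Choose V so that boundary terms are either known or forced to vanish.
Mixed BC: u(0) = 0 (Dirichlet) and u'(5) = 1 (Neumann). Define V = {v ∈ H^1(0, 5) : v(0) = 0}. Then [u' v]_0^5 = u'(5)·v(5) − u'(0)·0 = v(5).
Weak formulation: find u (satisfying any essential BC) such that ∫_0^5 u'(x) v'(x) dx = ∫_0^5 f v dx + v(5) for all v ∈ V (Dirichlet at 0 absorbed into V; Neumann datum at x = 5 contributes the boundary term).
Substituting f(x) = 5*sin(π*x/5), the right-hand side is ∫_0^5 (5*sin(π*x/5)) v dx + v(5).


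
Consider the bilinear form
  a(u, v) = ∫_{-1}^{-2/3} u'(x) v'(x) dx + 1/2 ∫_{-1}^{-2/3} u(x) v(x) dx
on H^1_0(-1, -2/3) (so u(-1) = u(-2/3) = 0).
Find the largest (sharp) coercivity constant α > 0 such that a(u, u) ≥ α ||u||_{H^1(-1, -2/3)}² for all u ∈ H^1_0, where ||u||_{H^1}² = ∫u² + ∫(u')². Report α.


α = (1 + 18*π^2)/(2*(1 + 9*π^2))

Coercivity of a(·,·) on H^1_0(-1, -2/3) means a(u, u) ≥ α ||u||_{H^1}² for every u ∈ H^1_0.
The interval has length L = 1/3, and Poincaré/coercivity depend only on L. Here a(u, u) = ∫(u')² + (1/2)·∫u².
Here 0 < c = 1/2 < 1. The condition a(u,u) ≥ α||u||_{H^1}² reads (1−α)∫(u')² ≥ (α−c)∫u². Any admissible α is ≤ 1 (rapidly oscillating u have ∫u²/∫(u')² → 0), and α = 1 would force 0 ≥ (1−c)∫u², impossible since c < 1; so 1−α > 0. By the sharp Poincaré inequality on H^1_0 of an interval of length L, ∫(u')² ≥ (π/L)²∫u² with equality for the first sine mode sin(π(x−x₀)/L) (x₀ the left endpoint), so the inequality holds for all u iff (1−α)(π/L)² ≥ α − c, i.e. α ≤ ((π/L)² + c)/((π/L)² + 1) = (1 + c(L/π)²)/(1 + (L/π)²). With (π/L)² = 9*π^2 and c = 1/2, the largest admissible constant is α = ((π/L)² + c)/((π/L)² + 1).
Simplifying, α = (1 + 18*π^2)/(2*(1 + 9*π^2)).


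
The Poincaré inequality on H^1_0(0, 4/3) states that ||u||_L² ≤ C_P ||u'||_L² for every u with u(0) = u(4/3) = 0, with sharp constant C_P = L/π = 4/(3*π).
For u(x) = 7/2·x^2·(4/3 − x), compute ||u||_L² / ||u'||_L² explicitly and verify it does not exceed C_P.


||u||_L² / ||u'||_L² = 2*sqrt(14)/21 < C_P = 4/(3*π).

u(x) = 7/2·x^2·(4/3 − x), so u'(x) = 7*x*(8 - 9*x)/6.
u(x) = 7/2·x^2·(4/3 − x) vanishes at x = 0 and x = 4/3, so u ∈ H^1_0(0, 4/3). Differentiate via the product rule and integrate the resulting polynomials term by term.
  ∫_0^4/3 u² dx = ∫_0^4/3 (49*x^6/4 - 98*x^5/3 + 196*x^4/9) dx. Term by term:
    ∫_0^4/3 49*x^6/4 dx = 28672/2187;  ∫_0^4/3 -98*x^5/3 dx = -200704/6561;  ∫_0^4/3 196*x^4/9 dx = 200704/10935.
  Sum: 28672/2187 − 200704/6561 + 200704/10935 = 28672/32805.
  ∫_0^4/3 (u')² dx = ∫_0^4/3 (441*x^4/4 - 196*x^3 + 784*x^2/9) dx. Term by term:
    ∫_0^4/3 441*x^4/4 dx = 12544/135;  ∫_0^4/3 -196*x^3 dx = -12544/81;  ∫_0^4/3 784*x^2/9 dx = 50176/729.
  Sum: 12544/135 − 12544/81 + 50176/729 = 25088/3645.
∫_0^4/3 u² dx = 28672/32805, so ||u||_L² = 64*sqrt(35)/405.
∫_0^4/3 (u')² dx = 25088/3645, so ||u'||_L² = 112*sqrt(10)/135.
Ratio ||u||_L² / ||u'||_L² = 2*sqrt(14)/21.
Sharp Poincaré constant on H^1_0(0, 4/3) is C_P = L/π = 4/(3*π), achieved by sin(3*π/4·x).
A polynomial bump cannot attain the sharp Poincaré constant (only the first sine eigenfunction does), so the ratio is strictly less than C_P, consistent with ||u||_L² ≤ C_P ||u'||_L².


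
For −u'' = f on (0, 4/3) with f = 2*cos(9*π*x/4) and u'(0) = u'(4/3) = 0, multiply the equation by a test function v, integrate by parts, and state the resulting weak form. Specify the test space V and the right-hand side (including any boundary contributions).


V = H^1(0, 4/3) (no boundary constraint on v; u is determined up to an additive constant); weak form: ∫_0^4/3 u'v' dx = ∫_0^4/3 (2*cos(9*π*x/4)) v dx for all v ∈ V.

Multiply both sides by a test function v and integrate from 0 to 4/3:
  ∫_0^4/3 −u''(x) v(x) dx = ∫_0^4/3 f(x) v(x) dx.
Integrate the LHS by parts once:
  ∫_0^4/3 −u'' v dx = −[u'(x) v(x)]_0^4/3 + ∫_0^4/3 u'(x) v'(x) dx.
Thus ∫_0^4/3 u'(x) v'(x) dx = ∫_0^4/3 f(x) v(x) dx + [u'(x) v(x)]_0^4/3.
Choose V so that boundary terms are either known or forced to vanish.
u has homogeneous Neumann: u'(0) = u'(4/3) = 0. So [u' v]_0^4/3 = 0·v(4/3) − 0·v(0) = 0 for any v; take V = H^1(0, 4/3).
Weak formulation: find u (satisfying any essential BC) such that ∫_0^4/3 u'(x) v'(x) dx = ∫_0^4/3 f v dx for all v ∈ V (homogeneous Neumann, so boundary terms vanish).
Substituting f(x) = 2*cos(9*π*x/4), the right-hand side is ∫_0^4/3 (2*cos(9*π*x/4)) v dx.
Compatibility check (pure Neumann): taking v ≡ 1 ∈ V gives 0 = ∫_0^4/3 f dx + (0) − (0), i.e. ∫_0^4/3 f dx must equal u'(0) − u'(4/3) = 0. Indeed ∫_0^4/3 (2*cos(9*π*x/4)) dx = 0, so the data are compatible. The solution is then unique only up to an additive constant (fix it e.g. by requiring ∫_0^4/3 u dx = 0).


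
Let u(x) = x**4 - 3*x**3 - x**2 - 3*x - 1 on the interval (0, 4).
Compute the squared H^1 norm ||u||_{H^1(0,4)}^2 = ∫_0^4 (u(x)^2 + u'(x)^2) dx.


||u||_{H^1}^2 = 1462184/315

The H^1 norm (squared) on an interval (0, L) is
  ||u||_{H^1}^2 = ∫_0^L u(x)^2 dx + ∫_0^L u'(x)^2 dx.
Compute u'(x) = 4*x**3 - 9*x**2 - 2*x - 3.
Then u(x)^2 = x**8 - 6*x**7 + 7*x**6 + 17*x**4 + 12*x**3 + 11*x**2 + 6*x + 1 and u'(x)^2 = 16*x**6 - 72*x**5 + 65*x**4 + 12*x**3 + 58*x**2 + 12*x + 9.
Integrate each monomial from 0 to 4 using ∫_0^4 c·x^n dx = c·4^(n+1)/(n+1):
  ∫_0^4 u(x)^2 dx = ∫_0^4 (x^8 - 6*x^7 + 7*x^6 + 17*x^4 + 12*x^3 + 11*x^2 + 6*x + 1) dx. Term by term:
    ∫_0^4 x^8 dx = 262144/9;  ∫_0^4 -6*x^7 dx = -49152;  ∫_0^4 7*x^6 dx = 16384;
    ∫_0^4 17*x^4 dx = 17408/5;  ∫_0^4 12*x^3 dx = 768;  ∫_0^4 11*x^2 dx = 704/3;
    ∫_0^4 6*x dx = 48;  ∫_0^4 1 dx = 4.
  Sum: 262144/9 − 49152 + 16384 + 17408/5 + 768 + 704/3 + 48 + 4 = 40292/45.
  ∫_0^4 u'(x)^2 dx = ∫_0^4 (16*x^6 - 72*x^5 + 65*x^4 + 12*x^3 + 58*x^2 + 12*x + 9) dx. Term by term:
    ∫_0^4 16*x^6 dx = 262144/7;  ∫_0^4 -72*x^5 dx = -49152;  ∫_0^4 65*x^4 dx = 13312;
    ∫_0^4 12*x^3 dx = 768;  ∫_0^4 58*x^2 dx = 3712/3;  ∫_0^4 12*x dx = 96;
    ∫_0^4 9 dx = 36.
  Sum: 262144/7 − 49152 + 13312 + 768 + 3712/3 + 96 + 36 = 78676/21.
Adding: ||u||_{H^1}^2 = 40292/45 + 78676/21 = 1462184/315.


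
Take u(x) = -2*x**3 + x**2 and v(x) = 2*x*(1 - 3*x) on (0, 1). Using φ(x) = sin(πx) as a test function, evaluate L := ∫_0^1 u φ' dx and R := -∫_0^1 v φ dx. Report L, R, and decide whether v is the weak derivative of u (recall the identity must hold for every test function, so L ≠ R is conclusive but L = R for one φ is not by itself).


LHS = -24/π^3 + 4/π, RHS = -24/π^3 + 4/π. Yes, v = u' weakly.

u(x) = -2*x**3 + x**2, classical derivative u'(x) = -6*x**2 + 2*x.
φ(x) = sin(πx), so φ'(x) = π*cos(π*x).
Note φ(0) = φ(1) = 0, so the boundary term u·φ vanishes.
LHS = ∫_0^1 u(x) φ'(x) dx = ∫_0^1 (-2*π*x^3*cos(π*x) + π*x^2*cos(π*x)) dx. Term by term:
  ∫_0^1 π*x^2*cos(π*x) dx = -2/π;  ∫_0^1 -2*π*x^3*cos(π*x) dx = -24/π^3 + 6/π.
Sum: -2/π + -24/π^3 + 6/π = -24/π^3 + 4/π.
So LHS = -24/π^3 + 4/π.
∫_0^1 v(x) φ(x) dx = ∫_0^1 (-6*x^2*sin(π*x) + 2*x*sin(π*x)) dx. Term by term:
  ∫_0^1 -6*x^2*sin(π*x) dx = -6/π + 24/π^3;  ∫_0^1 2*x*sin(π*x) dx = 2/π.
Sum: -6/π + 24/π^3 + 2/π = -4/π + 24/π^3.
So RHS = -∫_0^1 v(x) φ(x) dx = -24/π^3 + 4/π.
LHS = RHS, so the identity holds for this test φ.
Moreover u is smooth here and v(x) = u'(x) = -6*x**2 + 2*x pointwise, so the identity holds for every test function. Hence v is the weak derivative of u.


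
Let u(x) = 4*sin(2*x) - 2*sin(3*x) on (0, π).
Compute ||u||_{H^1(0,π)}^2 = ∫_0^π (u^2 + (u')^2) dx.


||u||_{H^1(0,π)}^2 = 60*π

u'(x) = 8*cos(2*x) - 6*cos(3*x).
Expand u² and (u')² and integrate term by term on (0, π), using: for integers n ≥ 1, ∫_0^π sin²(nx) dx = ∫_0^π cos²(nx) dx = π/2; for n ≠ n', ∫_0^π sin(nx)sin(n'x) dx = ∫_0^π cos(nx)cos(n'x) dx = 0; and by product-to-sum, ∫_0^π sin(nx)cos(n'x) dx = ½∫_0^π [sin((n+n')x) + sin((n−n')x)] dx, which is 0 when n+n' is even and 2n/(n²−n'²) when n+n' is odd (it need not vanish on (0, π)).
  u² squared terms: (-2)²·∫sin(3x)² dx = 4·π/2 = 2*π;  (4)²·∫sin(2x)² dx = 16·π/2 = 8*π.
  u² cross terms: 2·(-2)·(4)·∫sin(3x)·sin(2x) dx = -16·(0) = 0.
  So ∫_0^π u² dx = 2*π + 8*π + 0 = 10*π.
  (u')² squared terms: (-6)²·∫cos(3x)² dx = 36·π/2 = 18*π;  (8)²·∫cos(2x)² dx = 64·π/2 = 32*π.
  (u')² cross terms: 2·(-6)·(8)·∫cos(3x)·cos(2x) dx = -96·(0) = 0.
  So ∫_0^π (u')² dx = 18*π + 32*π + 0 = 50*π.
||u||_{H^1}^2 = (10*π) + (50*π) = 60*π.


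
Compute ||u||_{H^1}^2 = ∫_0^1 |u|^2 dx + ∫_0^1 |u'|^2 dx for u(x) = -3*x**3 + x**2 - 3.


||u||_{H^1}^2 = 4309/210

The H^1 norm (squared) on an interval (0, L) is
  ||u||_{H^1}^2 = ∫_0^L u(x)^2 dx + ∫_0^L u'(x)^2 dx.
Compute u'(x) = -9*x**2 + 2*x.
Then u(x)^2 = 9*x**6 - 6*x**5 + x**4 + 18*x**3 - 6*x**2 + 9 and u'(x)^2 = 81*x**4 - 36*x**3 + 4*x**2.
Integrate each monomial from 0 to 1 using ∫_0^1 c·x^n dx = c·1^(n+1)/(n+1):
  ∫_0^1 u(x)^2 dx = ∫_0^1 (9*x^6 - 6*x^5 + x^4 + 18*x^3 - 6*x^2 + 9) dx. Term by term:
    ∫_0^1 9*x^6 dx = 9/7;  ∫_0^1 -6*x^5 dx = -1;  ∫_0^1 x^4 dx = 1/5;
    ∫_0^1 18*x^3 dx = 9/2;  ∫_0^1 -6*x^2 dx = -2;  ∫_0^1 9 dx = 9.
  Sum: 9/7 − 1 + 1/5 + 9/2 − 2 + 9 = 839/70.
  ∫_0^1 u'(x)^2 dx = ∫_0^1 (81*x^4 - 36*x^3 + 4*x^2) dx. Term by term:
    ∫_0^1 81*x^4 dx = 81/5;  ∫_0^1 -36*x^3 dx = -9;  ∫_0^1 4*x^2 dx = 4/3.
  Sum: 81/5 − 9 + 4/3 = 128/15.
Adding: ||u||_{H^1}^2 = 839/70 + 128/15 = 4309/210.


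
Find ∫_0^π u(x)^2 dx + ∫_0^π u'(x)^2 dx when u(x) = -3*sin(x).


||u||_{H^1(0,π)}^2 = 9*π

u'(x) = -3*cos(x).
Expand u² and (u')² and integrate term by term on (0, π), using: for integers n ≥ 1, ∫_0^π sin²(nx) dx = ∫_0^π cos²(nx) dx = π/2; for n ≠ n', ∫_0^π sin(nx)sin(n'x) dx = ∫_0^π cos(nx)cos(n'x) dx = 0; and by product-to-sum, ∫_0^π sin(nx)cos(n'x) dx = ½∫_0^π [sin((n+n')x) + sin((n−n')x)] dx, which is 0 when n+n' is even and 2n/(n²−n'²) when n+n' is odd (it need not vanish on (0, π)).
  u² squared terms: (-3)²·∫sin(x)² dx = 9·π/2 = 9*π/2.
  So ∫_0^π u² dx = 9*π/2.
  (u')² squared terms: (-3)²·∫cos(x)² dx = 9·π/2 = 9*π/2.
  So ∫_0^π (u')² dx = 9*π/2.
||u||_{H^1}^2 = (9*π/2) + (9*π/2) = 9*π.


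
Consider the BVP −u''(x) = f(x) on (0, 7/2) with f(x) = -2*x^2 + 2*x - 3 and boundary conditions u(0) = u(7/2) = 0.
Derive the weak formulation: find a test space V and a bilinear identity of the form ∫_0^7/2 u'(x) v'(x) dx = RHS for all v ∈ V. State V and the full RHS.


V = H^1_0(0, 7/2) (so v(0) = v(7/2) = 0); weak form: ∫_0^7/2 u'v' dx = ∫_0^7/2 (-2*x^2 + 2*x - 3) v dx for all v ∈ V.

Multiply both sides by a test function v and integrate from 0 to 7/2:
  ∫_0^7/2 −u''(x) v(x) dx = ∫_0^7/2 f(x) v(x) dx.
Integrate the LHS by parts once:
  ∫_0^7/2 −u'' v dx = −[u'(x) v(x)]_0^7/2 + ∫_0^7/2 u'(x) v'(x) dx.
Thus ∫_0^7/2 u'(x) v'(x) dx = ∫_0^7/2 f(x) v(x) dx + [u'(x) v(x)]_0^7/2.
Choose V so that boundary terms are either known or forced to vanish.
u is Dirichlet: u(0) = u(7/2) = 0. Let V = H^1_0(0, 7/2); then v(0) = v(7/2) = 0, and [u' v]_0^7/2 = 0.
Weak formulation: find u (satisfying any essential BC) such that ∫_0^7/2 u'(x) v'(x) dx = ∫_0^7/2 f v dx for all v ∈ V.
Substituting f(x) = -2*x^2 + 2*x - 3, the right-hand side is ∫_0^7/2 (-2*x^2 + 2*x - 3) v dx.


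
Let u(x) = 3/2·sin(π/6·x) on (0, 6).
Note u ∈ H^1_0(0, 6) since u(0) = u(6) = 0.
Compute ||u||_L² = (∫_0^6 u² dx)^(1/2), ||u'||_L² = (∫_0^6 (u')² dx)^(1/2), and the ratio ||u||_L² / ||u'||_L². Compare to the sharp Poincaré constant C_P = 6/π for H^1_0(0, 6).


||u||_L² / ||u'||_L² = 6/π = C_P.

u(x) = 3/2·sin(π/6·x), so u'(x) = π*cos(π*x/6)/4.
Writing u(x) = A·sin(kπx/L) with A = 3/2 and k = 1, use ∫_0^L sin²(kπx/L) dx = L/2 and ∫_0^L cos²(kπx/L) dx = L/2.
u² = 9/4·sin²(π/6·x) and (u')² = π^2/16·cos²(π/6·x), and each of sin², cos² integrates to L/2 = 3 over (0, 6).
∫_0^6 u² dx = 27/4, so ||u||_L² = 3*sqrt(3)/2.
∫_0^6 (u')² dx = 3*π^2/16, so ||u'||_L² = sqrt(3)*π/4.
Ratio ||u||_L² / ||u'||_L² = 6/π.
Sharp Poincaré constant on H^1_0(0, 6) is C_P = L/π = 6/π, achieved by sin(π/6·x).
This is the k = 1 eigenfunction (up to amplitude), so the ratio equals the sharp Poincaré constant exactly.


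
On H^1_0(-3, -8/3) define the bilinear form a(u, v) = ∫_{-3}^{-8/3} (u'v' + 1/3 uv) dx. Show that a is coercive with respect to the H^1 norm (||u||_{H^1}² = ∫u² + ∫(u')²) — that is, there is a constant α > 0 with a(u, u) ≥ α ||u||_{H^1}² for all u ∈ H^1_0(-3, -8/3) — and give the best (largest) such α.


α = (1 + 27*π^2)/(3*(1 + 9*π^2))

Coercivity of a(·,·) on H^1_0(-3, -8/3) means a(u, u) ≥ α ||u||_{H^1}² for every u ∈ H^1_0.
The interval has length L = 1/3, and Poincaré/coercivity depend only on L. Here a(u, u) = ∫(u')² + (1/3)·∫u².
Here 0 < c = 1/3 < 1. The condition a(u,u) ≥ α||u||_{H^1}² reads (1−α)∫(u')² ≥ (α−c)∫u². Any admissible α is ≤ 1 (rapidly oscillating u have ∫u²/∫(u')² → 0), and α = 1 would force 0 ≥ (1−c)∫u², impossible since c < 1; so 1−α > 0. By the sharp Poincaré inequality on H^1_0 of an interval of length L, ∫(u')² ≥ (π/L)²∫u² with equality for the first sine mode sin(π(x−x₀)/L) (x₀ the left endpoint), so the inequality holds for all u iff (1−α)(π/L)² ≥ α − c, i.e. α ≤ ((π/L)² + c)/((π/L)² + 1) = (1 + c(L/π)²)/(1 + (L/π)²). With (π/L)² = 9*π^2 and c = 1/3, the largest admissible constant is α = ((π/L)² + c)/((π/L)² + 1).
Simplifying, α = (1 + 27*π^2)/(3*(1 + 9*π^2)).


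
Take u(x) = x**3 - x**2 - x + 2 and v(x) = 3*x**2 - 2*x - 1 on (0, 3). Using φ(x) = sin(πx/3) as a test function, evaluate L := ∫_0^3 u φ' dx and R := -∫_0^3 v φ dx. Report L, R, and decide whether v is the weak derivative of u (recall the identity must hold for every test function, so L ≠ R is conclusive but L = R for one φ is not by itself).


LHS = -57/π + 324/π^3, RHS = -57/π + 324/π^3. Yes, v = u' weakly.

u(x) = x**3 - x**2 - x + 2, classical derivative u'(x) = 3*x**2 - 2*x - 1.
φ(x) = sin(πx/3), so φ'(x) = π*cos(π*x/3)/3.
Note φ(0) = φ(3) = 0, so the boundary term u·φ vanishes.
LHS = ∫_0^3 u(x) φ'(x) dx = ∫_0^3 (π*x^3*cos(π*x/3)/3 - π*x^2*cos(π*x/3)/3 - π*x*cos(π*x/3)/3 + 2*π*cos(π*x/3)/3) dx. Term by term:
  ∫_0^3 2*π*cos(π*x/3)/3 dx = 0;  ∫_0^3 -π*x*cos(π*x/3)/3 dx = 6/π;  ∫_0^3 -π*x^2*cos(π*x/3)/3 dx = 18/π;
  ∫_0^3 π*x^3*cos(π*x/3)/3 dx = -81/π + 324/π^3.
Sum: 0 + 6/π + 18/π + -81/π + 324/π^3 = -57/π + 324/π^3.
So LHS = -57/π + 324/π^3.
∫_0^3 v(x) φ(x) dx = ∫_0^3 (3*x^2*sin(π*x/3) - 2*x*sin(π*x/3) - sin(π*x/3)) dx. Term by term:
  ∫_0^3 -sin(π*x/3) dx = -6/π;  ∫_0^3 -2*x*sin(π*x/3) dx = -18/π;  ∫_0^3 3*x^2*sin(π*x/3) dx = -324/π^3 + 81/π.
Sum: -6/π − 18/π + -324/π^3 + 81/π = -324/π^3 + 57/π.
So RHS = -∫_0^3 v(x) φ(x) dx = -57/π + 324/π^3.
LHS = RHS, so the identity holds for this test φ.
Moreover u is smooth here and v(x) = u'(x) = 3*x**2 - 2*x - 1 pointwise, so the identity holds for every test function. Hence v is the weak derivative of u.


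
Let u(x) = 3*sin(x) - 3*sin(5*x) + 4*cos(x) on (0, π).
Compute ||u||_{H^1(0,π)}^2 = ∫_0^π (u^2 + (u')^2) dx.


||u||_{H^1(0,π)}^2 = 142*π

u'(x) = -4*sin(x) + 3*cos(x) - 15*cos(5*x).
Expand u² and (u')² and integrate term by term on (0, π), using: for integers n ≥ 1, ∫_0^π sin²(nx) dx = ∫_0^π cos²(nx) dx = π/2; for n ≠ n', ∫_0^π sin(nx)sin(n'x) dx = ∫_0^π cos(nx)cos(n'x) dx = 0; and by product-to-sum, ∫_0^π sin(nx)cos(n'x) dx = ½∫_0^π [sin((n+n')x) + sin((n−n')x)] dx, which is 0 when n+n' is even and 2n/(n²−n'²) when n+n' is odd (it need not vanish on (0, π)).
  u² squared terms: (-3)²·∫sin(5x)² dx = 9·π/2 = 9*π/2;  (3)²·∫sin(x)² dx = 9·π/2 = 9*π/2;  (4)²·∫cos(x)² dx = 16·π/2 = 8*π.
  u² cross terms: 2·(-3)·(3)·∫sin(5x)·sin(x) dx = -18·(0) = 0;  2·(-3)·(4)·∫sin(5x)·cos(x) dx = -24·(0) = 0;  2·(3)·(4)·∫sin(x)·cos(x) dx = 24·(0) = 0.
  So ∫_0^π u² dx = 9*π/2 + 9*π/2 + 8*π + 0 + 0 + 0 = 17*π.
  (u')² squared terms: (-15)²·∫cos(5x)² dx = 225·π/2 = 225*π/2;  (-4)²·∫sin(x)² dx = 16·π/2 = 8*π;  (3)²·∫cos(x)² dx = 9·π/2 = 9*π/2.
  (u')² cross terms: 2·(-15)·(-4)·∫cos(5x)·sin(x) dx = 120·(0) = 0;  2·(-15)·(3)·∫cos(5x)·cos(x) dx = -90·(0) = 0;  2·(-4)·(3)·∫sin(x)·cos(x) dx = -24·(0) = 0.
  So ∫_0^π (u')² dx = 225*π/2 + 8*π + 9*π/2 + 0 + 0 + 0 = 125*π.
||u||_{H^1}^2 = (17*π) + (125*π) = 142*π.


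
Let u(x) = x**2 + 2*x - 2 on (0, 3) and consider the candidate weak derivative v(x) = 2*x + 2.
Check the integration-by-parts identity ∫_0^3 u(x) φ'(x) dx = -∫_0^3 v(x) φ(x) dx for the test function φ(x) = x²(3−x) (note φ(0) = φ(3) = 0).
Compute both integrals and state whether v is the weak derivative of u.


LHS = -189/5, RHS = -189/5. Yes, v = u' weakly.

u(x) = x**2 + 2*x - 2, classical derivative u'(x) = 2*x + 2.
φ(x) = x²(3−x), so φ'(x) = 3*x*(2 - x).
Note φ(0) = φ(3) = 0, so the boundary term u·φ vanishes.
LHS = ∫_0^3 u(x) φ'(x) dx = ∫_0^3 (-3*x^4 + 18*x^2 - 12*x) dx. Term by term:
  ∫_0^3 -3*x^4 dx = -729/5;  ∫_0^3 18*x^2 dx = 162;  ∫_0^3 -12*x dx = -54.
Sum: -729/5 + 162 − 54 = -189/5.
So LHS = -189/5.
∫_0^3 v(x) φ(x) dx = ∫_0^3 (-2*x^4 + 4*x^3 + 6*x^2) dx. Term by term:
  ∫_0^3 -2*x^4 dx = -486/5;  ∫_0^3 4*x^3 dx = 81;  ∫_0^3 6*x^2 dx = 54.
Sum: -486/5 + 81 + 54 = 189/5.
So RHS = -∫_0^3 v(x) φ(x) dx = -189/5.
LHS = RHS, so the identity holds for this test φ.
Moreover u is smooth here and v(x) = u'(x) = 2*x + 2 pointwise, so the identity holds for every test function. Hence v is the weak derivative of u.


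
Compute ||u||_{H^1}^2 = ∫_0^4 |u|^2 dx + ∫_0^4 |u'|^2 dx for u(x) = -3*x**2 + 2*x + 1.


||u||_{H^1}^2 = 24908/15

The H^1 norm (squared) on an interval (0, L) is
  ||u||_{H^1}^2 = ∫_0^L u(x)^2 dx + ∫_0^L u'(x)^2 dx.
Compute u'(x) = 2 - 6*x.
Then u(x)^2 = 9*x**4 - 12*x**3 - 2*x**2 + 4*x + 1 and u'(x)^2 = 36*x**2 - 24*x + 4.
Integrate each monomial from 0 to 4 using ∫_0^4 c·x^n dx = c·4^(n+1)/(n+1):
  ∫_0^4 u(x)^2 dx = ∫_0^4 (9*x^4 - 12*x^3 - 2*x^2 + 4*x + 1) dx. Term by term:
    ∫_0^4 9*x^4 dx = 9216/5;  ∫_0^4 -12*x^3 dx = -768;  ∫_0^4 -2*x^2 dx = -128/3;
    ∫_0^4 4*x dx = 32;  ∫_0^4 1 dx = 4.
  Sum: 9216/5 − 768 − 128/3 + 32 + 4 = 16028/15.
  ∫_0^4 u'(x)^2 dx = ∫_0^4 (36*x^2 - 24*x + 4) dx. Term by term:
    ∫_0^4 36*x^2 dx = 768;  ∫_0^4 -24*x dx = -192;  ∫_0^4 4 dx = 16.
  Sum: 768 − 192 + 16 = 592.
Adding: ||u||_{H^1}^2 = 16028/15 + 592 = 24908/15.


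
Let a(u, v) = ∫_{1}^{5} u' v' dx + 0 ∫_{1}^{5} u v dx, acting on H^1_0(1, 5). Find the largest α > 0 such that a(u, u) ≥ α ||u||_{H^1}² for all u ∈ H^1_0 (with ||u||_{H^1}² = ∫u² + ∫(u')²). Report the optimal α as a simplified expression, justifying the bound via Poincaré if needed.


α = π^2/(π^2 + 16)

Coercivity of a(·,·) on H^1_0(1, 5) means a(u, u) ≥ α ||u||_{H^1}² for every u ∈ H^1_0.
The interval has length L = 4, and Poincaré/coercivity depend only on L. Here a(u, u) = ∫(u')² + (0)·∫u².
Here c = 0, so a(u,u) = ∫(u')² alone. The condition a(u,u) ≥ α||u||_{H^1}² reads (1−α)∫(u')² ≥ (α−c)∫u². Any admissible α is ≤ 1 (rapidly oscillating u have ∫u²/∫(u')² → 0), and α = 1 would force 0 ≥ (1−c)∫u², impossible since c < 1; so 1−α > 0. By the sharp Poincaré inequality on H^1_0 of an interval of length L, ∫(u')² ≥ (π/L)²∫u² with equality for the first sine mode sin(π(x−x₀)/L) (x₀ the left endpoint), so the inequality holds for all u iff (1−α)(π/L)² ≥ α − c, i.e. α ≤ ((π/L)² + c)/((π/L)² + 1) = (1 + c(L/π)²)/(1 + (L/π)²). (Direct route, valid since c ≤ 0: Poincaré gives c∫u² ≥ c(L/π)²∫(u')², so a(u,u) ≥ (1 + c(L/π)²)∫(u')², while ||u||_{H^1}² ≤ (1 + (L/π)²)∫(u')²; dividing yields the same α.) With (π/L)² = π^2/16 and c = 0, the largest admissible constant is α = ((π/L)² + c)/((π/L)² + 1).
Simplifying, α = π^2/(π^2 + 16).


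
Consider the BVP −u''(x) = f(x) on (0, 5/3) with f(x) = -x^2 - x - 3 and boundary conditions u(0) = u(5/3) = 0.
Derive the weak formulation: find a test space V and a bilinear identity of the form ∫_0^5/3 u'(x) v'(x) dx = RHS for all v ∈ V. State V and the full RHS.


V = H^1_0(0, 5/3) (so v(0) = v(5/3) = 0); weak form: ∫_0^5/3 u'v' dx = ∫_0^5/3 (-x^2 - x - 3) v dx for all v ∈ V.

Multiply both sides by a test function v and integrate from 0 to 5/3:
  ∫_0^5/3 −u''(x) v(x) dx = ∫_0^5/3 f(x) v(x) dx.
Integrate the LHS by parts once:
  ∫_0^5/3 −u'' v dx = −[u'(x) v(x)]_0^5/3 + ∫_0^5/3 u'(x) v'(x) dx.
Thus ∫_0^5/3 u'(x) v'(x) dx = ∫_0^5/3 f(x) v(x) dx + [u'(x) v(x)]_0^5/3.
Choose V so that boundary terms are either known or forced to vanish.
u is Dirichlet: u(0) = u(5/3) = 0. Let V = H^1_0(0, 5/3); then v(0) = v(5/3) = 0, and [u' v]_0^5/3 = 0.
Weak formulation: find u (satisfying any essential BC) such that ∫_0^5/3 u'(x) v'(x) dx = ∫_0^5/3 f v dx for all v ∈ V.
Substituting f(x) = -x^2 - x - 3, the right-hand side is ∫_0^5/3 (-x^2 - x - 3) v dx.


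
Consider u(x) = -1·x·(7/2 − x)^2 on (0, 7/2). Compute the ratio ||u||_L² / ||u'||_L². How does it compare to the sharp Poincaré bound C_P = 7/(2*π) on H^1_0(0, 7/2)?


||u||_L² / ||u'||_L² = sqrt(14)/4 < C_P = 7/(2*π).

u(x) = -1·x·(7/2 − x)^2, so u'(x) = (7 - 6*x)*(2*x - 7)/4.
u(x) = -1·x·(7/2 − x)^2 vanishes at x = 0 and x = 7/2, so u ∈ H^1_0(0, 7/2). Differentiate via the product rule and integrate the resulting polynomials term by term.
  ∫_0^7/2 u² dx = ∫_0^7/2 (x^6 - 14*x^5 + 147*x^4/2 - 343*x^3/2 + 2401*x^2/16) dx. Term by term:
    ∫_0^7/2 x^6 dx = 117649/128;  ∫_0^7/2 -14*x^5 dx = -823543/192;  ∫_0^7/2 147*x^4/2 dx = 2470629/320;
    ∫_0^7/2 -343*x^3/2 dx = -823543/128;  ∫_0^7/2 2401*x^2/16 dx = 823543/384.
  Sum: 117649/128 − 823543/192 + 2470629/320 − 823543/128 + 823543/384 = 117649/1920.
  ∫_0^7/2 (u')² dx = ∫_0^7/2 (9*x^4 - 84*x^3 + 539*x^2/2 - 343*x + 2401/16) dx. Term by term:
    ∫_0^7/2 9*x^4 dx = 151263/160;  ∫_0^7/2 -84*x^3 dx = -50421/16;  ∫_0^7/2 539*x^2/2 dx = 184877/48;
    ∫_0^7/2 -343*x dx = -16807/8;  ∫_0^7/2 2401/16 dx = 16807/32.
  Sum: 151263/160 − 50421/16 + 184877/48 − 16807/8 + 16807/32 = 16807/240.
∫_0^7/2 u² dx = 117649/1920, so ||u||_L² = 343*sqrt(30)/240.
∫_0^7/2 (u')² dx = 16807/240, so ||u'||_L² = 49*sqrt(105)/60.
Ratio ||u||_L² / ||u'||_L² = sqrt(14)/4.
Sharp Poincaré constant on H^1_0(0, 7/2) is C_P = L/π = 7/(2*π), achieved by sin(2*π/7·x).
A polynomial bump cannot attain the sharp Poincaré constant (only the first sine eigenfunction does), so the ratio is strictly less than C_P, consistent with ||u||_L² ≤ C_P ||u'||_L².


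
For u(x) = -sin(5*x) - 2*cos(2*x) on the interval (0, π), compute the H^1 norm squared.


||u||_{H^1(0,π)}^2 = 200/21 + 23*π

u'(x) = 4*sin(2*x) - 5*cos(5*x).
Expand u² and (u')² and integrate term by term on (0, π), using: for integers n ≥ 1, ∫_0^π sin²(nx) dx = ∫_0^π cos²(nx) dx = π/2; for n ≠ n', ∫_0^π sin(nx)sin(n'x) dx = ∫_0^π cos(nx)cos(n'x) dx = 0; and by product-to-sum, ∫_0^π sin(nx)cos(n'x) dx = ½∫_0^π [sin((n+n')x) + sin((n−n')x)] dx, which is 0 when n+n' is even and 2n/(n²−n'²) when n+n' is odd (it need not vanish on (0, π)).
  u² squared terms: (-1)²·∫sin(5x)² dx = 1·π/2 = π/2;  (-2)²·∫cos(2x)² dx = 4·π/2 = 2*π.
  u² cross terms: 2·(-1)·(-2)·∫sin(5x)·cos(2x) dx = 4·(10/21) = 40/21.
  So ∫_0^π u² dx = π/2 + 2*π + 40/21 = 40/21 + 5*π/2.
  (u')² squared terms: (-5)²·∫cos(5x)² dx = 25·π/2 = 25*π/2;  (4)²·∫sin(2x)² dx = 16·π/2 = 8*π.
  (u')² cross terms: 2·(-5)·(4)·∫cos(5x)·sin(2x) dx = -40·(-4/21) = 160/21.
  So ∫_0^π (u')² dx = 25*π/2 + 8*π + 160/21 = 160/21 + 41*π/2.
||u||_{H^1}^2 = (40/21 + 5*π/2) + (160/21 + 41*π/2) = 200/21 + 23*π.


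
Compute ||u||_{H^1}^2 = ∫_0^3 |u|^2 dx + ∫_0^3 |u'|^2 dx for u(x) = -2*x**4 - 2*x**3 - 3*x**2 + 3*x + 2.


||u||_{H^1}^2 = 4039797/70

The H^1 norm (squared) on an interval (0, L) is
  ||u||_{H^1}^2 = ∫_0^L u(x)^2 dx + ∫_0^L u'(x)^2 dx.
Compute u'(x) = -8*x**3 - 6*x**2 - 6*x + 3.
Then u(x)^2 = 4*x**8 + 8*x**7 + 16*x**6 - 11*x**4 - 26*x**3 - 3*x**2 + 12*x + 4 and u'(x)^2 = 64*x**6 + 96*x**5 + 132*x**4 + 24*x**3 - 36*x + 9.
Integrate each monomial from 0 to 3 using ∫_0^3 c·x^n dx = c·3^(n+1)/(n+1):
  ∫_0^3 u(x)^2 dx = ∫_0^3 (4*x^8 + 8*x^7 + 16*x^6 - 11*x^4 - 26*x^3 - 3*x^2 + 12*x + 4) dx. Term by term:
    ∫_0^3 4*x^8 dx = 8748;  ∫_0^3 8*x^7 dx = 6561;  ∫_0^3 16*x^6 dx = 34992/7;
    ∫_0^3 -11*x^4 dx = -2673/5;  ∫_0^3 -26*x^3 dx = -1053/2;  ∫_0^3 -3*x^2 dx = -27;
    ∫_0^3 12*x dx = 54;  ∫_0^3 4 dx = 12.
  Sum: 8748 + 6561 + 34992/7 − 2673/5 − 1053/2 − 27 + 54 + 12 = 1350003/70.
  ∫_0^3 u'(x)^2 dx = ∫_0^3 (64*x^6 + 96*x^5 + 132*x^4 + 24*x^3 - 36*x + 9) dx. Term by term:
    ∫_0^3 64*x^6 dx = 139968/7;  ∫_0^3 96*x^5 dx = 11664;  ∫_0^3 132*x^4 dx = 32076/5;
    ∫_0^3 24*x^3 dx = 486;  ∫_0^3 -36*x dx = -162;  ∫_0^3 9 dx = 27.
  Sum: 139968/7 + 11664 + 32076/5 + 486 − 162 + 27 = 1344897/35.
Adding: ||u||_{H^1}^2 = 1350003/70 + 1344897/35 = 4039797/70.


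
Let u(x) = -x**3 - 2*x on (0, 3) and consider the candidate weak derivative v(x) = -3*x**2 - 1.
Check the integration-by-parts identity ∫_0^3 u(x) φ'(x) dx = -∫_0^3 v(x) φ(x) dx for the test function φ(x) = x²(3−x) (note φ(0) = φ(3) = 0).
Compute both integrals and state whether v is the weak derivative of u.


LHS = 432/5, RHS = 1593/20. No, v is not the weak derivative of u.

u(x) = -x**3 - 2*x, classical derivative u'(x) = -3*x**2 - 2.
φ(x) = x²(3−x), so φ'(x) = 3*x*(2 - x).
Note φ(0) = φ(3) = 0, so the boundary term u·φ vanishes.
LHS = ∫_0^3 u(x) φ'(x) dx = ∫_0^3 (3*x^5 - 6*x^4 + 6*x^3 - 12*x^2) dx. Term by term:
  ∫_0^3 3*x^5 dx = 729/2;  ∫_0^3 -6*x^4 dx = -1458/5;  ∫_0^3 6*x^3 dx = 243/2;
  ∫_0^3 -12*x^2 dx = -108.
Sum: 729/2 − 1458/5 + 243/2 − 108 = 432/5.
So LHS = 432/5.
∫_0^3 v(x) φ(x) dx = ∫_0^3 (3*x^5 - 9*x^4 + x^3 - 3*x^2) dx. Term by term:
  ∫_0^3 3*x^5 dx = 729/2;  ∫_0^3 -9*x^4 dx = -2187/5;  ∫_0^3 x^3 dx = 81/4;
  ∫_0^3 -3*x^2 dx = -27.
Sum: 729/2 − 2187/5 + 81/4 − 27 = -1593/20.
So RHS = -∫_0^3 v(x) φ(x) dx = 1593/20.
LHS − RHS = 27/4 ≠ 0, so the identity fails.
(For a valid weak derivative the identity must hold for EVERY test function, in particular this one. The failure shows v is NOT the weak derivative of u.)
Correct weak derivative would be u'(x) = -3*x**2 - 2.


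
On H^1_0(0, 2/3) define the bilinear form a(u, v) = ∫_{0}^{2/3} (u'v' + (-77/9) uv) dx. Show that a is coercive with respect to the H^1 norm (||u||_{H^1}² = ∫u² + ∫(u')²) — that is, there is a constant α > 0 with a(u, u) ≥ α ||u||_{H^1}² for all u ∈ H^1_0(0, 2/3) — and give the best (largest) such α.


α = (-308 + 81*π^2)/(9*(4 + 9*π^2))

Coercivity of a(·,·) on H^1_0(0, 2/3) means a(u, u) ≥ α ||u||_{H^1}² for every u ∈ H^1_0.
The interval has length L = 2/3, and Poincaré/coercivity depend only on L. Here a(u, u) = ∫(u')² + (-77/9)·∫u².
Here c = -77/9 < 0 with |c| < (π/L)² = 9*π^2/4, so coercivity still holds. The condition a(u,u) ≥ α||u||_{H^1}² reads (1−α)∫(u')² ≥ (α−c)∫u². Any admissible α is ≤ 1 (rapidly oscillating u have ∫u²/∫(u')² → 0), and α = 1 would force 0 ≥ (1−c)∫u², impossible since c < 1; so 1−α > 0. By the sharp Poincaré inequality on H^1_0 of an interval of length L, ∫(u')² ≥ (π/L)²∫u² with equality for the first sine mode sin(π(x−x₀)/L) (x₀ the left endpoint), so the inequality holds for all u iff (1−α)(π/L)² ≥ α − c, i.e. α ≤ ((π/L)² + c)/((π/L)² + 1) = (1 + c(L/π)²)/(1 + (L/π)²). (Direct route, valid since c ≤ 0: Poincaré gives c∫u² ≥ c(L/π)²∫(u')², so a(u,u) ≥ (1 + c(L/π)²)∫(u')², while ||u||_{H^1}² ≤ (1 + (L/π)²)∫(u')²; dividing yields the same α.) With (π/L)² = 9*π^2/4 and c = -77/9, the largest admissible constant is α = ((π/L)² + c)/((π/L)² + 1).
Simplifying, α = (-308 + 81*π^2)/(9*(4 + 9*π^2)).


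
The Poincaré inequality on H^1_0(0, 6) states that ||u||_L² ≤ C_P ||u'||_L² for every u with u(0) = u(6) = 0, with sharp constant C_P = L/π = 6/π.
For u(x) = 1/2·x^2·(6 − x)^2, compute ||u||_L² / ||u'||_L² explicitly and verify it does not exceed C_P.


||u||_L² / ||u'||_L² = sqrt(3) < C_P = 6/π.

u(x) = 1/2·x^2·(6 − x)^2, so u'(x) = 2*x*(x - 6)*(x - 3).
u(x) = 1/2·x^2·(6 − x)^2 vanishes at x = 0 and x = 6, so u ∈ H^1_0(0, 6). Differentiate via the product rule and integrate the resulting polynomials term by term.
  ∫_0^6 u² dx = ∫_0^6 (x^8/4 - 6*x^7 + 54*x^6 - 216*x^5 + 324*x^4) dx. Term by term:
    ∫_0^6 x^8/4 dx = 279936;  ∫_0^6 -6*x^7 dx = -1259712;  ∫_0^6 54*x^6 dx = 15116544/7;
    ∫_0^6 -216*x^5 dx = -1679616;  ∫_0^6 324*x^4 dx = 2519424/5.
  Sum: 279936 − 1259712 + 15116544/7 − 1679616 + 2519424/5 = 139968/35.
  ∫_0^6 (u')² dx = ∫_0^6 (4*x^6 - 72*x^5 + 468*x^4 - 1296*x^3 + 1296*x^2) dx. Term by term:
    ∫_0^6 4*x^6 dx = 1119744/7;  ∫_0^6 -72*x^5 dx = -559872;  ∫_0^6 468*x^4 dx = 3639168/5;
    ∫_0^6 -1296*x^3 dx = -419904;  ∫_0^6 1296*x^2 dx = 93312.
  Sum: 1119744/7 − 559872 + 3639168/5 − 419904 + 93312 = 46656/35.
∫_0^6 u² dx = 139968/35, so ||u||_L² = 216*sqrt(105)/35.
∫_0^6 (u')² dx = 46656/35, so ||u'||_L² = 216*sqrt(35)/35.
Ratio ||u||_L² / ||u'||_L² = sqrt(3).
Sharp Poincaré constant on H^1_0(0, 6) is C_P = L/π = 6/π, achieved by sin(π/6·x).
A polynomial bump cannot attain the sharp Poincaré constant (only the first sine eigenfunction does), so the ratio is strictly less than C_P, consistent with ||u||_L² ≤ C_P ||u'||_L².


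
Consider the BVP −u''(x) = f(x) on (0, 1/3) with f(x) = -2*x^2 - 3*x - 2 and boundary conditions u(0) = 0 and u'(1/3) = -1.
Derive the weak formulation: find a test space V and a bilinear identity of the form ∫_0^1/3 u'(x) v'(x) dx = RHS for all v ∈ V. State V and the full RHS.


V = {v ∈ H^1(0, 1/3) : v(0) = 0} (test functions vanish at x = 0 where u is specified); weak form: ∫_0^1/3 u'v' dx = ∫_0^1/3 (-2*x^2 - 3*x - 2) v dx − v(1/3) for all v ∈ V.

Multiply both sides by a test function v and integrate from 0 to 1/3:
  ∫_0^1/3 −u''(x) v(x) dx = ∫_0^1/3 f(x) v(x) dx.
Integrate the LHS by parts once:
  ∫_0^1/3 −u'' v dx = −[u'(x) v(x)]_0^1/3 + ∫_0^1/3 u'(x) v'(x) dx.
Thus ∫_0^1/3 u'(x) v'(x) dx = ∫_0^1/3 f(x) v(x) dx + [u'(x) v(x)]_0^1/3.
Choose V so that boundary terms are either known or forced to vanish.
Mixed BC: u(0) = 0 (Dirichlet) and u'(1/3) = -1 (Neumann). Define V = {v ∈ H^1(0, 1/3) : v(0) = 0}. Then [u' v]_0^1/3 = u'(1/3)·v(1/3) − u'(0)·0 = − v(1/3).
Weak formulation: find u (satisfying any essential BC) such that ∫_0^1/3 u'(x) v'(x) dx = ∫_0^1/3 f v dx − v(1/3) for all v ∈ V (Dirichlet at 0 absorbed into V; Neumann datum at x = 1/3 contributes the boundary term).
Substituting f(x) = -2*x^2 - 3*x - 2, the right-hand side is ∫_0^1/3 (-2*x^2 - 3*x - 2) v dx − v(1/3).


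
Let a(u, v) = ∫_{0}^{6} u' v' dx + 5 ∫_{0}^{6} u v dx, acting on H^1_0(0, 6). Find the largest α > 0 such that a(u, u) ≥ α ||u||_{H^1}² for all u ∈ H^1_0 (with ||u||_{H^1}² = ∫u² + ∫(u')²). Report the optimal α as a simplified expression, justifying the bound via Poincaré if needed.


α = 1

Coercivity of a(·,·) on H^1_0(0, 6) means a(u, u) ≥ α ||u||_{H^1}² for every u ∈ H^1_0.
The interval has length L = 6, and Poincaré/coercivity depend only on L. Here a(u, u) = ∫(u')² + (5)·∫u².
Here c = 5 ≥ 1, so a(u,u) = ∫(u')² + c∫u² ≥ ∫(u')² + ∫u² = ||u||_{H^1}², i.e. α = 1 works. No larger α is possible: a(u,u) ≥ α||u||_{H^1}² means (1−α)∫(u')² ≥ (α−c)∫u², and for the modes u_n = sin(nπ(x−x₀)/L) (x₀ the left endpoint) one has ∫u_n²/∫(u_n')² = (L/(nπ))² → 0, so a(u_n,u_n)/||u_n||_{H^1}² → 1. Hence the optimal constant is α = 1.
Therefore α = 1.


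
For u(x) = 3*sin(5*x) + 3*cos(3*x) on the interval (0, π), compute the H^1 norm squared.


||u||_{H^1(0,π)}^2 = 162*π

u'(x) = -9*sin(3*x) + 15*cos(5*x).
Expand u² and (u')² and integrate term by term on (0, π), using: for integers n ≥ 1, ∫_0^π sin²(nx) dx = ∫_0^π cos²(nx) dx = π/2; for n ≠ n', ∫_0^π sin(nx)sin(n'x) dx = ∫_0^π cos(nx)cos(n'x) dx = 0; and by product-to-sum, ∫_0^π sin(nx)cos(n'x) dx = ½∫_0^π [sin((n+n')x) + sin((n−n')x)] dx, which is 0 when n+n' is even and 2n/(n²−n'²) when n+n' is odd (it need not vanish on (0, π)).
  u² squared terms: (3)²·∫cos(3x)² dx = 9·π/2 = 9*π/2;  (3)²·∫sin(5x)² dx = 9·π/2 = 9*π/2.
  u² cross terms: 2·(3)·(3)·∫cos(3x)·sin(5x) dx = 18·(0) = 0.
  So ∫_0^π u² dx = 9*π/2 + 9*π/2 + 0 = 9*π.
  (u')² squared terms: (-9)²·∫sin(3x)² dx = 81·π/2 = 81*π/2;  (15)²·∫cos(5x)² dx = 225·π/2 = 225*π/2.
  (u')² cross terms: 2·(-9)·(15)·∫sin(3x)·cos(5x) dx = -270·(0) = 0.
  So ∫_0^π (u')² dx = 81*π/2 + 225*π/2 + 0 = 153*π.
||u||_{H^1}^2 = (9*π) + (153*π) = 162*π.


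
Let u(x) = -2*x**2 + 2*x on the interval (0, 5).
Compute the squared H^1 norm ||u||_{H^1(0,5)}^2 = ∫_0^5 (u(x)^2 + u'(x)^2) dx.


||u||_{H^1}^2 = 5710/3

The H^1 norm (squared) on an interval (0, L) is
  ||u||_{H^1}^2 = ∫_0^L u(x)^2 dx + ∫_0^L u'(x)^2 dx.
Compute u'(x) = 2 - 4*x.
Then u(x)^2 = 4*x**4 - 8*x**3 + 4*x**2 and u'(x)^2 = 16*x**2 - 16*x + 4.
Integrate each monomial from 0 to 5 using ∫_0^5 c·x^n dx = c·5^(n+1)/(n+1):
  ∫_0^5 u(x)^2 dx = ∫_0^5 (4*x^4 - 8*x^3 + 4*x^2) dx. Term by term:
    ∫_0^5 4*x^4 dx = 2500;  ∫_0^5 -8*x^3 dx = -1250;  ∫_0^5 4*x^2 dx = 500/3.
  Sum: 2500 − 1250 + 500/3 = 4250/3.
  ∫_0^5 u'(x)^2 dx = ∫_0^5 (16*x^2 - 16*x + 4) dx. Term by term:
    ∫_0^5 16*x^2 dx = 2000/3;  ∫_0^5 -16*x dx = -200;  ∫_0^5 4 dx = 20.
  Sum: 2000/3 − 200 + 20 = 1460/3.
Adding: ||u||_{H^1}^2 = 4250/3 + 1460/3 = 5710/3.


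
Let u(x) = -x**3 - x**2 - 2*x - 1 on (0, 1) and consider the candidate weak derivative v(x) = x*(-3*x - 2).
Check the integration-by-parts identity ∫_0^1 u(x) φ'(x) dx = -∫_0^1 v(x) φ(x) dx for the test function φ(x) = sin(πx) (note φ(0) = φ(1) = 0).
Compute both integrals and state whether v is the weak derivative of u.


LHS = -12/π^3 + 9/π, RHS = -12/π^3 + 5/π. No, v is not the weak derivative of u.

u(x) = -x**3 - x**2 - 2*x - 1, classical derivative u'(x) = -3*x**2 - 2*x - 2.
φ(x) = sin(πx), so φ'(x) = π*cos(π*x).
Note φ(0) = φ(1) = 0, so the boundary term u·φ vanishes.
LHS = ∫_0^1 u(x) φ'(x) dx = ∫_0^1 (-π*x^3*cos(π*x) - π*x^2*cos(π*x) - 2*π*x*cos(π*x) - π*cos(π*x)) dx. Term by term:
  ∫_0^1 -π*cos(π*x) dx = 0;  ∫_0^1 -π*x^2*cos(π*x) dx = 2/π;  ∫_0^1 -π*x^3*cos(π*x) dx = -12/π^3 + 3/π;
  ∫_0^1 -2*π*x*cos(π*x) dx = 4/π.
Sum: 0 + 2/π + -12/π^3 + 3/π + 4/π = -12/π^3 + 9/π.
So LHS = -12/π^3 + 9/π.
∫_0^1 v(x) φ(x) dx = ∫_0^1 (-3*x^2*sin(π*x) - 2*x*sin(π*x)) dx. Term by term:
  ∫_0^1 -3*x^2*sin(π*x) dx = -3/π + 12/π^3;  ∫_0^1 -2*x*sin(π*x) dx = -2/π.
Sum: -3/π + 12/π^3 − 2/π = -5/π + 12/π^3.
So RHS = -∫_0^1 v(x) φ(x) dx = -12/π^3 + 5/π.
LHS − RHS = 4/π ≠ 0, so the identity fails.
(For a valid weak derivative the identity must hold for EVERY test function, in particular this one. The failure shows v is NOT the weak derivative of u.)
Correct weak derivative would be u'(x) = -3*x**2 - 2*x - 2.


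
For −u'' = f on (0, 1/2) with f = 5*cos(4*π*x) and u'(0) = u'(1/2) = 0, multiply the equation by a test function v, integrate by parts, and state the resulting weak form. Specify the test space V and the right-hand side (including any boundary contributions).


V = H^1(0, 1/2) (no boundary constraint on v; u is determined up to an additive constant); weak form: ∫_0^1/2 u'v' dx = ∫_0^1/2 (5*cos(4*π*x)) v dx for all v ∈ V.

Multiply both sides by a test function v and integrate from 0 to 1/2:
  ∫_0^1/2 −u''(x) v(x) dx = ∫_0^1/2 f(x) v(x) dx.
Integrate the LHS by parts once:
  ∫_0^1/2 −u'' v dx = −[u'(x) v(x)]_0^1/2 + ∫_0^1/2 u'(x) v'(x) dx.
Thus ∫_0^1/2 u'(x) v'(x) dx = ∫_0^1/2 f(x) v(x) dx + [u'(x) v(x)]_0^1/2.
Choose V so that boundary terms are either known or forced to vanish.
u has homogeneous Neumann: u'(0) = u'(1/2) = 0. So [u' v]_0^1/2 = 0·v(1/2) − 0·v(0) = 0 for any v; take V = H^1(0, 1/2).
Weak formulation: find u (satisfying any essential BC) such that ∫_0^1/2 u'(x) v'(x) dx = ∫_0^1/2 f v dx for all v ∈ V (homogeneous Neumann, so boundary terms vanish).
Substituting f(x) = 5*cos(4*π*x), the right-hand side is ∫_0^1/2 (5*cos(4*π*x)) v dx.
Compatibility check (pure Neumann): taking v ≡ 1 ∈ V gives 0 = ∫_0^1/2 f dx + (0) − (0), i.e. ∫_0^1/2 f dx must equal u'(0) − u'(1/2) = 0. Indeed ∫_0^1/2 (5*cos(4*π*x)) dx = 0, so the data are compatible. The solution is then unique only up to an additive constant (fix it e.g. by requiring ∫_0^1/2 u dx = 0).
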